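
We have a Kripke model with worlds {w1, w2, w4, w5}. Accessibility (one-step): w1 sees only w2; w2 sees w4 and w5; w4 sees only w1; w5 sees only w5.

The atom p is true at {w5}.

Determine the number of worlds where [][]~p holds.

w1: successors {w2}; []~p there: w2:F. ✗
w2: successors {w4, w5}; []~p there: w4:T, w5:F. ✗
w4: successors {w1}; []~p there: w1:T. ✓
w5: successors {w5}; []~p there: w5:F. ✗
Satisfying worlds: {w4}.

1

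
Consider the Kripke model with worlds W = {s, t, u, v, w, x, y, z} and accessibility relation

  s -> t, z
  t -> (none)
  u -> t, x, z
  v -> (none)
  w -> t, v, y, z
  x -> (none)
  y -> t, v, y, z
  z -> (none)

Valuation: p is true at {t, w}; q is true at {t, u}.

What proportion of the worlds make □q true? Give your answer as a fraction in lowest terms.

s: successors {t, z}; q there: t:T, z:F. ✗
t: no successors, so □q holds vacuously. ✓
u: successors {t, x, z}; q there: t:T, x:F, z:F. ✗
v: no successors, so □q holds vacuously. ✓
w: successors {t, v, y, z}; q there: t:T, v:F, y:F, z:F. ✗
x: no successors, so □q holds vacuously. ✓
y: successors {t, v, y, z}; q there: t:T, v:F, y:F, z:F. ✗
z: no successors, so □q holds vacuously. ✓
That's 4 of 8 worlds, so 4/8 = 1/2.

1/2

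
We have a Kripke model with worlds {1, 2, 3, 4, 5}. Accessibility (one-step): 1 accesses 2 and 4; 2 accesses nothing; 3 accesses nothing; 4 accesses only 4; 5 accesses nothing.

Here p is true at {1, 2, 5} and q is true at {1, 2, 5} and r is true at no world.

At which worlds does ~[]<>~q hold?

1: []<>~q is F. ✓
2: []<>~q is T. ✗
3: []<>~q is T. ✗
4: []<>~q is T. ✗
5: []<>~q is T. ✗

{1}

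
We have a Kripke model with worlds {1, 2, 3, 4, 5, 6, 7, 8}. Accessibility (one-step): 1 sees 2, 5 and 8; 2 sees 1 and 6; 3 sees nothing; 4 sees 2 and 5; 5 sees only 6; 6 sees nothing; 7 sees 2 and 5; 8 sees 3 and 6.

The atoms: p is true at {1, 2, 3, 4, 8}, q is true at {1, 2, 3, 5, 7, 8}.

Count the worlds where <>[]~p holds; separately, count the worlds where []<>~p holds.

6 and 5

For <>[]~p:
1: successors {2, 5, 8}; []~p there: 2:F, 5:T, 8:F. ✓
2: successors {1, 6}; []~p there: 1:F, 6:T. ✓
3: no successors, so <>[]~p fails. ✗
4: successors {2, 5}; []~p there: 2:F, 5:T. ✓
5: successors {6}; []~p there: 6:T. ✓
6: no successors, so <>[]~p fails. ✗
7: successors {2, 5}; []~p there: 2:F, 5:T. ✓
8: successors {3, 6}; []~p there: 3:T, 6:T. ✓
— 6 worlds.
For []<>~p:
1: successors {2, 5, 8}; <>~p there: 2:T, 5:T, 8:T. ✓
2: successors {1, 6}; <>~p there: 1:T, 6:F. ✗
3: no successors, so []<>~p holds vacuously. ✓
4: successors {2, 5}; <>~p there: 2:T, 5:T. ✓
5: successors {6}; <>~p there: 6:F. ✗
6: no successors, so []<>~p holds vacuously. ✓
7: successors {2, 5}; <>~p there: 2:T, 5:T. ✓
8: successors {3, 6}; <>~p there: 3:F, 6:F. ✗
— 5 worlds.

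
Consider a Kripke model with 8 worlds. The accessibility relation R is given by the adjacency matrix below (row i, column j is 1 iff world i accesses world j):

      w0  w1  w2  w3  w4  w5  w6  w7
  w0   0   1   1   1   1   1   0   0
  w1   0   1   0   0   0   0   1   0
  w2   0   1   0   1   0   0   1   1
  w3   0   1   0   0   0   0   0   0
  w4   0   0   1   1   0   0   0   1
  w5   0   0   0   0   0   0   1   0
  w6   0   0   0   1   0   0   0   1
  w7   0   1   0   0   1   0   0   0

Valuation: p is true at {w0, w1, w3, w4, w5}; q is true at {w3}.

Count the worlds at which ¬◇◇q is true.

w0: ◇◇q is T. ✗
w1: ◇◇q is T. ✗
w2: ◇◇q is T. ✗
w3: ◇◇q is F. ✓
w4: ◇◇q is T. ✗
w5: ◇◇q is T. ✗
w6: ◇◇q is F. ✓
w7: ◇◇q is T. ✗
Satisfying worlds: {w3, w6}.

2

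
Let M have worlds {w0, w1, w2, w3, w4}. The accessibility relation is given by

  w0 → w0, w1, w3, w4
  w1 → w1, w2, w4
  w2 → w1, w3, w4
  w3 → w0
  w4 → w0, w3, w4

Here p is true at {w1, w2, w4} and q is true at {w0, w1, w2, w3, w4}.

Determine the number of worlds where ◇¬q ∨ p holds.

w0: ◇¬q is F, p is F. ✗
w1: ◇¬q is F, p is T. ✓
w2: ◇¬q is F, p is T. ✓
w3: ◇¬q is F, p is F. ✗
w4: ◇¬q is F, p is T. ✓
Satisfying worlds: {w1, w2, w4}.

3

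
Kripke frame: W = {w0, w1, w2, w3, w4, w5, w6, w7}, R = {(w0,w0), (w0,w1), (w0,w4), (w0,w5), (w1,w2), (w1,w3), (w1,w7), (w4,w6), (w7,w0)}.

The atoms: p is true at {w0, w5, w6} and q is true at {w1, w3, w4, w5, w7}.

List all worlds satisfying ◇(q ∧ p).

{w0}

w0: successors {w0, w1, w4, w5}; q ∧ p there: w0:F, w1:F, w4:F, w5:T. ✓
w1: successors {w2, w3, w7}; q ∧ p there: w2:F, w3:F, w7:F. ✗
w2: no successors, so ◇(q ∧ p) fails. ✗
w3: no successors, so ◇(q ∧ p) fails. ✗
w4: successors {w6}; q ∧ p there: w6:F. ✗
w5: no successors, so ◇(q ∧ p) fails. ✗
w6: no successors, so ◇(q ∧ p) fails. ✗
w7: successors {w0}; q ∧ p there: w0:F. ✗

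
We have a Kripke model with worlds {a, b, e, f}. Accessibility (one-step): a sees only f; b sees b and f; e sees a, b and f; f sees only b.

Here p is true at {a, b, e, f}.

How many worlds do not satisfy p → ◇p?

a: p is T, ◇p is T. ✓
b: p is T, ◇p is T. ✓
e: p is T, ◇p is T. ✓
f: p is T, ◇p is T. ✓
Satisfying worlds: {a, b, e, f}.
So p → ◇p fails at the other 0 worlds.

0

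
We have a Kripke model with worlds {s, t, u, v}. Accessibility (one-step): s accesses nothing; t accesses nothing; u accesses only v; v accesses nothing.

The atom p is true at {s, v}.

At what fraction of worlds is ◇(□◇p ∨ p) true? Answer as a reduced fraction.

s: no successors, so ◇(□◇p ∨ p) fails. ✗
t: no successors, so ◇(□◇p ∨ p) fails. ✗
u: successors {v}; □◇p ∨ p there: v:T. ✓
v: no successors, so ◇(□◇p ∨ p) fails. ✗
That's 1 of 4 worlds, so 1/4.

1/4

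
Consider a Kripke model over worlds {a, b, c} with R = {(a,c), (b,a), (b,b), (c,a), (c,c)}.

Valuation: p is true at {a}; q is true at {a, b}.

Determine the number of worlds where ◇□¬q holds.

a: successors {c}; □¬q there: c:F. ✗
b: successors {a, b}; □¬q there: a:T, b:F. ✓
c: successors {a, c}; □¬q there: a:T, c:F. ✓
Satisfying worlds: {b, c}.

2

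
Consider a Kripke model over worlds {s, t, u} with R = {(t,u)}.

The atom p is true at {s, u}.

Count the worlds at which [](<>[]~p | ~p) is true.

s: no successors, so [](<>[]~p | ~p) holds vacuously. ✓
t: successors {u}; <>[]~p | ~p there: u:F. ✗
u: no successors, so [](<>[]~p | ~p) holds vacuously. ✓
Satisfying worlds: {s, u}.

2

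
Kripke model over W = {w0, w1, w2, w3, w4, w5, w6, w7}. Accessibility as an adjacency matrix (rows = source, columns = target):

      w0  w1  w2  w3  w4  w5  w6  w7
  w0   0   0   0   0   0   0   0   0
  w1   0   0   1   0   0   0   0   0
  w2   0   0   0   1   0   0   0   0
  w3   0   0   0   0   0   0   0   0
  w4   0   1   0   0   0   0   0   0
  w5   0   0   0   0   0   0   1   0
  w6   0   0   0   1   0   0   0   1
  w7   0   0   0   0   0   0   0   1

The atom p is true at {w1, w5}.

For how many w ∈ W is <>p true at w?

w0: no successors, so <>p fails. ✗
w1: successors {w2}; p there: w2:F. ✗
w2: successors {w3}; p there: w3:F. ✗
w3: no successors, so <>p fails. ✗
w4: successors {w1}; p there: w1:T. ✓
w5: successors {w6}; p there: w6:F. ✗
w6: successors {w3, w7}; p there: w3:F, w7:F. ✗
w7: successors {w7}; p there: w7:F. ✗
Satisfying worlds: {w4}.

1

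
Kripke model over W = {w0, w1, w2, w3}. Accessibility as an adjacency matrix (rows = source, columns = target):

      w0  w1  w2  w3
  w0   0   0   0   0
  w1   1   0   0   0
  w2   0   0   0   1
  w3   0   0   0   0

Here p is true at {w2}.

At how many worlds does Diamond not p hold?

w0: no successors, so Diamond not p fails. ✗
w1: successors {w0}; not p there: w0:T. ✓
w2: successors {w3}; not p there: w3:T. ✓
w3: no successors, so Diamond not p fails. ✗
Satisfying worlds: {w1, w2}.

2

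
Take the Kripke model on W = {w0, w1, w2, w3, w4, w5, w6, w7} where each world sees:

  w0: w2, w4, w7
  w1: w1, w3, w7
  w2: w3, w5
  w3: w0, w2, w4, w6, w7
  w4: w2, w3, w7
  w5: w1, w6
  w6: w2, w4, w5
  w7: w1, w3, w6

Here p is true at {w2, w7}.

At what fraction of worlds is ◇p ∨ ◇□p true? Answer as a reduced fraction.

w0: ◇p is T, ◇□p is F. ✓
w1: ◇p is T, ◇□p is F. ✓
w2: ◇p is F, ◇□p is F. ✗
w3: ◇p is T, ◇□p is F. ✓
w4: ◇p is T, ◇□p is F. ✓
w5: ◇p is F, ◇□p is F. ✗
w6: ◇p is T, ◇□p is F. ✓
w7: ◇p is F, ◇□p is F. ✗
That's 5 of 8 worlds, so 5/8.

5/8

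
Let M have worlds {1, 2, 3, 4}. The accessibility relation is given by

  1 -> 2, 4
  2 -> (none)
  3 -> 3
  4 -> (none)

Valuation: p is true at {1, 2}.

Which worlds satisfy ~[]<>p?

{1, 3}

1: []<>p is F. ✓
2: []<>p is T. ✗
3: []<>p is F. ✓
4: []<>p is T. ✗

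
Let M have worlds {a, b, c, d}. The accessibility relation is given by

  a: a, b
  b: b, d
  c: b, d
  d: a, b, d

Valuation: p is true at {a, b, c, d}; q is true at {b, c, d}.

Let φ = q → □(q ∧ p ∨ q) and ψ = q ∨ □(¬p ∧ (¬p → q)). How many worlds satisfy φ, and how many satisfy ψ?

For q → □(q ∧ p ∨ q):
a: q is F, □(q ∧ p ∨ q) is F. ✓
b: q is T, □(q ∧ p ∨ q) is T. ✓
c: q is T, □(q ∧ p ∨ q) is T. ✓
d: q is T, □(q ∧ p ∨ q) is F. ✗
— 3 worlds.
For q ∨ □(¬p ∧ (¬p → q)):
a: q is F, □(¬p ∧ (¬p → q)) is F. ✗
b: q is T, □(¬p ∧ (¬p → q)) is F. ✓
c: q is T, □(¬p ∧ (¬p → q)) is F. ✓
d: q is T, □(¬p ∧ (¬p → q)) is F. ✓
— 3 worlds.

3 and 3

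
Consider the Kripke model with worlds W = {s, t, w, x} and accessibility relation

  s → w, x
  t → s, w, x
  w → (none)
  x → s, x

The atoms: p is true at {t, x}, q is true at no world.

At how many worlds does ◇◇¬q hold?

s: successors {w, x}; ◇¬q there: w:F, x:T. ✓
t: successors {s, w, x}; ◇¬q there: s:T, w:F, x:T. ✓
w: no successors, so ◇◇¬q fails. ✗
x: successors {s, x}; ◇¬q there: s:T, x:T. ✓
Satisfying worlds: {s, t, x}.

3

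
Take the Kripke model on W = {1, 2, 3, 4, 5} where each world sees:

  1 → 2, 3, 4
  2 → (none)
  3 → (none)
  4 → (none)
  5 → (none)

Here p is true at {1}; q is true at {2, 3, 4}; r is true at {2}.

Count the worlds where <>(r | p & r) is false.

4

1: successors {2, 3, 4}; r | p & r there: 2:T, 3:F, 4:F. ✓
2: no successors, so <>(r | p & r) fails. ✗
3: no successors, so <>(r | p & r) fails. ✗
4: no successors, so <>(r | p & r) fails. ✗
5: no successors, so <>(r | p & r) fails. ✗
Satisfying worlds: {1}.
So <>(r | p & r) fails at the other 4 worlds.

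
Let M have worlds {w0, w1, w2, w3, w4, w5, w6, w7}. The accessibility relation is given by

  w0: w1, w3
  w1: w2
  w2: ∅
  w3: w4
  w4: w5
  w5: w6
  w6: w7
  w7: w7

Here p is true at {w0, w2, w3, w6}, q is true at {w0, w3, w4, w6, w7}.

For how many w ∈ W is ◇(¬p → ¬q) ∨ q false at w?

w0: ◇(¬p → ¬q) is T, q is T. ✓
w1: ◇(¬p → ¬q) is T, q is F. ✓
w2: ◇(¬p → ¬q) is F, q is F. ✗
w3: ◇(¬p → ¬q) is F, q is T. ✓
w4: ◇(¬p → ¬q) is T, q is T. ✓
w5: ◇(¬p → ¬q) is T, q is F. ✓
w6: ◇(¬p → ¬q) is F, q is T. ✓
w7: ◇(¬p → ¬q) is F, q is T. ✓
Satisfying worlds: {w0, w1, w3, w4, w5, w6, w7}.
So ◇(¬p → ¬q) ∨ q fails at the other 1 world.

1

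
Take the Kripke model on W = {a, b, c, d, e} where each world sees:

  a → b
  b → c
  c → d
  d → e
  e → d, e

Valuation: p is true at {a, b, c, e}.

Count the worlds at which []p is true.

3

a: successors {b}; p there: b:T. ✓
b: successors {c}; p there: c:T. ✓
c: successors {d}; p there: d:F. ✗
d: successors {e}; p there: e:T. ✓
e: successors {d, e}; p there: d:F, e:T. ✗
Satisfying worlds: {a, b, d}.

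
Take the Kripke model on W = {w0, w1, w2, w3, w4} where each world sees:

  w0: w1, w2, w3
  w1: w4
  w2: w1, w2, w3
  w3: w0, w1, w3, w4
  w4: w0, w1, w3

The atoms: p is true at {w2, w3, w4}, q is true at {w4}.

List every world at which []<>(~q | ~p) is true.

w0: successors {w1, w2, w3}; <>(~q | ~p) there: w1:F, w2:T, w3:T. ✗
w1: successors {w4}; <>(~q | ~p) there: w4:T. ✓
w2: successors {w1, w2, w3}; <>(~q | ~p) there: w1:F, w2:T, w3:T. ✗
w3: successors {w0, w1, w3, w4}; <>(~q | ~p) there: w0:T, w1:F, w3:T, w4:T. ✗
w4: successors {w0, w1, w3}; <>(~q | ~p) there: w0:T, w1:F, w3:T. ✗

{w1}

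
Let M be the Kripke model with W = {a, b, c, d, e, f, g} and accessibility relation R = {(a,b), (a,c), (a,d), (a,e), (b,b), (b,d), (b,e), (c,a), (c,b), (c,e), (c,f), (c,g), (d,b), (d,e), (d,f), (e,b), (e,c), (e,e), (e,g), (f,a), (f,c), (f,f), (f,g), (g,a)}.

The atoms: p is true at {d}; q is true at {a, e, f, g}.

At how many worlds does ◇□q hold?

3

a: successors {b, c, d, e}; □q there: b:F, c:F, d:F, e:F. ✗
b: successors {b, d, e}; □q there: b:F, d:F, e:F. ✗
c: successors {a, b, e, f, g}; □q there: a:F, b:F, e:F, f:F, g:T. ✓
d: successors {b, e, f}; □q there: b:F, e:F, f:F. ✗
e: successors {b, c, e, g}; □q there: b:F, c:F, e:F, g:T. ✓
f: successors {a, c, f, g}; □q there: a:F, c:F, f:F, g:T. ✓
g: successors {a}; □q there: a:F. ✗
Satisfying worlds: {c, e, f}.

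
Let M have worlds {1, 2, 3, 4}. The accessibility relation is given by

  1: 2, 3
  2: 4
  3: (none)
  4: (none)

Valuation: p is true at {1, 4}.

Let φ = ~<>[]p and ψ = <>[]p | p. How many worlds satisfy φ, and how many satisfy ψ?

For ~<>[]p:
1: <>[]p is T. ✗
2: <>[]p is T. ✗
3: <>[]p is F. ✓
4: <>[]p is F. ✓
— 2 worlds.
For <>[]p | p:
1: <>[]p is T, p is T. ✓
2: <>[]p is T, p is F. ✓
3: <>[]p is F, p is F. ✗
4: <>[]p is F, p is T. ✓
— 3 worlds.

2 and 3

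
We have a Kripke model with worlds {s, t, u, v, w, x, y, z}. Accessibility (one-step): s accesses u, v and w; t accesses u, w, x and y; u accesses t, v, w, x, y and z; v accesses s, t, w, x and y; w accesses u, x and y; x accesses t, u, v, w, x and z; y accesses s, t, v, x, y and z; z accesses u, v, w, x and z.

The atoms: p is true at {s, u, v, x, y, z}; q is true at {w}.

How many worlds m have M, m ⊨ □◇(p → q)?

s: successors {u, v, w}; ◇(p → q) there: u:T, v:T, w:F. ✗
t: successors {u, w, x, y}; ◇(p → q) there: u:T, w:F, x:T, y:T. ✗
u: successors {t, v, w, x, y, z}; ◇(p → q) there: t:T, v:T, w:F, x:T, y:T, z:T. ✗
v: successors {s, t, w, x, y}; ◇(p → q) there: s:T, t:T, w:F, x:T, y:T. ✗
w: successors {u, x, y}; ◇(p → q) there: u:T, x:T, y:T. ✓
x: successors {t, u, v, w, x, z}; ◇(p → q) there: t:T, u:T, v:T, w:F, x:T, z:T. ✗
y: successors {s, t, v, x, y, z}; ◇(p → q) there: s:T, t:T, v:T, x:T, y:T, z:T. ✓
z: successors {u, v, w, x, z}; ◇(p → q) there: u:T, v:T, w:F, x:T, z:T. ✗
Satisfying worlds: {w, y}.

2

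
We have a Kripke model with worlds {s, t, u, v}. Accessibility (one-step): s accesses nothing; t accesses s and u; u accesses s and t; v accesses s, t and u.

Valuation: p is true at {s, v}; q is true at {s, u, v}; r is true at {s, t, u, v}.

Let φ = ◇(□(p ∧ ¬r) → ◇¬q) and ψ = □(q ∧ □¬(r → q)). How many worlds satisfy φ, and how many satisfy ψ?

For ◇(□(p ∧ ¬r) → ◇¬q):
s: no successors, so ◇(□(p ∧ ¬r) → ◇¬q) fails. ✗
t: successors {s, u}; □(p ∧ ¬r) → ◇¬q there: s:F, u:T. ✓
u: successors {s, t}; □(p ∧ ¬r) → ◇¬q there: s:F, t:T. ✓
v: successors {s, t, u}; □(p ∧ ¬r) → ◇¬q there: s:F, t:T, u:T. ✓
— 3 worlds.
For □(q ∧ □¬(r → q)):
s: no successors, so □(q ∧ □¬(r → q)) holds vacuously. ✓
t: successors {s, u}; q ∧ □¬(r → q) there: s:T, u:F. ✗
u: successors {s, t}; q ∧ □¬(r → q) there: s:T, t:F. ✗
v: successors {s, t, u}; q ∧ □¬(r → q) there: s:T, t:F, u:F. ✗
— 1 world.

3 and 1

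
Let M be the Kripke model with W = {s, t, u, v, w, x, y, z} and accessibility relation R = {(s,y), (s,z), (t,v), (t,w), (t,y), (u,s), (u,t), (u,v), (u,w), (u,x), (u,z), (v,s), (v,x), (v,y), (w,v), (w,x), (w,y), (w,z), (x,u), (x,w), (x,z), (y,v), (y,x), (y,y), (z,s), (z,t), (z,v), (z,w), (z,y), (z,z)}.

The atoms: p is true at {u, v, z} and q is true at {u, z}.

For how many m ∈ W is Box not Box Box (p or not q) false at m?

s: successors {y, z}; not Box Box (p or not q) there: y:F, z:F. ✗
t: successors {v, w, y}; not Box Box (p or not q) there: v:F, w:F, y:F. ✗
u: successors {s, t, v, w, x, z}; not Box Box (p or not q) there: s:F, t:F, v:F, w:F, x:F, z:F. ✗
v: successors {s, x, y}; not Box Box (p or not q) there: s:F, x:F, y:F. ✗
w: successors {v, x, y, z}; not Box Box (p or not q) there: v:F, x:F, y:F, z:F. ✗
x: successors {u, w, z}; not Box Box (p or not q) there: u:F, w:F, z:F. ✗
y: successors {v, x, y}; not Box Box (p or not q) there: v:F, x:F, y:F. ✗
z: successors {s, t, v, w, y, z}; not Box Box (p or not q) there: s:F, t:F, v:F, w:F, y:F, z:F. ✗
Satisfying worlds: ∅.
So Box not Box Box (p or not q) fails at the other 8 worlds.

8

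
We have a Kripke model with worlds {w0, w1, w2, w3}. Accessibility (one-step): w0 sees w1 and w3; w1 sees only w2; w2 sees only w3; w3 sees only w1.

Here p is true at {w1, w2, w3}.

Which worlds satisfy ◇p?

w0: successors {w1, w3}; p there: w1:T, w3:T. ✓
w1: successors {w2}; p there: w2:T. ✓
w2: successors {w3}; p there: w3:T. ✓
w3: successors {w1}; p there: w1:T. ✓

{w0, w1, w2, w3}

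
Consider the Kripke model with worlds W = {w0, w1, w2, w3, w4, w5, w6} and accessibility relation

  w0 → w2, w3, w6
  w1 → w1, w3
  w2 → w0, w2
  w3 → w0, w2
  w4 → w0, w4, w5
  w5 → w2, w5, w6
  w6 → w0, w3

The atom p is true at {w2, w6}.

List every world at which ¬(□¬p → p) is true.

w0: □¬p → p is T. ✗
w1: □¬p → p is F. ✓
w2: □¬p → p is T. ✗
w3: □¬p → p is T. ✗
w4: □¬p → p is F. ✓
w5: □¬p → p is T. ✗
w6: □¬p → p is T. ✗

{w1, w4}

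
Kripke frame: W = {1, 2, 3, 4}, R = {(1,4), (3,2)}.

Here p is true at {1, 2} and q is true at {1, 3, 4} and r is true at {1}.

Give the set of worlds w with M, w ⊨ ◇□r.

1: successors {4}; □r there: 4:T. ✓
2: no successors, so ◇□r fails. ✗
3: successors {2}; □r there: 2:T. ✓
4: no successors, so ◇□r fails. ✗

{1, 3}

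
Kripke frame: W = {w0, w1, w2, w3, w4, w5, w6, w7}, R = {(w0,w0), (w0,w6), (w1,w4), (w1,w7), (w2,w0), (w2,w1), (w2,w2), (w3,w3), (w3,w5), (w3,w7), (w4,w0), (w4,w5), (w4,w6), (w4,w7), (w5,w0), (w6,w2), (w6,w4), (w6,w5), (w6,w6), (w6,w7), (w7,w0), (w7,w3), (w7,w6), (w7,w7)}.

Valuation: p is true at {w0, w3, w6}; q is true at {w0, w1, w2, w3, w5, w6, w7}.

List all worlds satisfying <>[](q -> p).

w0: successors {w0, w6}; [](q -> p) there: w0:T, w6:F. ✓
w1: successors {w4, w7}; [](q -> p) there: w4:F, w7:F. ✗
w2: successors {w0, w1, w2}; [](q -> p) there: w0:T, w1:F, w2:F. ✓
w3: successors {w3, w5, w7}; [](q -> p) there: w3:F, w5:T, w7:F. ✓
w4: successors {w0, w5, w6, w7}; [](q -> p) there: w0:T, w5:T, w6:F, w7:F. ✓
w5: successors {w0}; [](q -> p) there: w0:T. ✓
w6: successors {w2, w4, w5, w6, w7}; [](q -> p) there: w2:F, w4:F, w5:T, w6:F, w7:F. ✓
w7: successors {w0, w3, w6, w7}; [](q -> p) there: w0:T, w3:F, w6:F, w7:F. ✓

{w0, w2, w3, w4, w5, w6, w7}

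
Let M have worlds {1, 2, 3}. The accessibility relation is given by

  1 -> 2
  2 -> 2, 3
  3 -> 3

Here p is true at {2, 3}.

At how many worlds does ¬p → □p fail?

0

1: ¬p is T, □p is T. ✓
2: ¬p is F, □p is T. ✓
3: ¬p is F, □p is T. ✓
Satisfying worlds: {1, 2, 3}.
So ¬p → □p fails at the other 0 worlds.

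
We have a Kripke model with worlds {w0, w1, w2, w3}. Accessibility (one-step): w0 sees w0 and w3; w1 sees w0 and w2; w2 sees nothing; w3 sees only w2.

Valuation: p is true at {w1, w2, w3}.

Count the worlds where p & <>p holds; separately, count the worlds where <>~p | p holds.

2 and 4

For p & <>p:
w0: p is F, <>p is T. ✗
w1: p is T, <>p is T. ✓
w2: p is T, <>p is F. ✗
w3: p is T, <>p is T. ✓
— 2 worlds.
For <>~p | p:
w0: <>~p is T, p is F. ✓
w1: <>~p is T, p is T. ✓
w2: <>~p is F, p is T. ✓
w3: <>~p is F, p is T. ✓
— 4 worlds.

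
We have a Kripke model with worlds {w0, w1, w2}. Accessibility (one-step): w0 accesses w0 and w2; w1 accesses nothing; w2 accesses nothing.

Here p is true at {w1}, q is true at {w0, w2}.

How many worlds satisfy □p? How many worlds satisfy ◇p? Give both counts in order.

2 and 0

For □p:
w0: successors {w0, w2}; p there: w0:F, w2:F. ✗
w1: no successors, so □p holds vacuously. ✓
w2: no successors, so □p holds vacuously. ✓
— 2 worlds.
For ◇p:
w0: successors {w0, w2}; p there: w0:F, w2:F. ✗
w1: no successors, so ◇p fails. ✗
w2: no successors, so ◇p fails. ✗
— 0 worlds.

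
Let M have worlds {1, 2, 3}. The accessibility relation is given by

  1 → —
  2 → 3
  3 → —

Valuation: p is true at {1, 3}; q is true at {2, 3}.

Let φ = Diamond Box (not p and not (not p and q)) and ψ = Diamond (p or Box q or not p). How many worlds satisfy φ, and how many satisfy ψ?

1 and 1

For Diamond Box (not p and not (not p and q)):
1: no successors, so Diamond Box (not p and not (not p and q)) fails. ✗
2: successors {3}; Box (not p and not (not p and q)) there: 3:T. ✓
3: no successors, so Diamond Box (not p and not (not p and q)) fails. ✗
— 1 world.
For Diamond (p or Box q or not p):
1: no successors, so Diamond (p or Box q or not p) fails. ✗
2: successors {3}; p or Box q or not p there: 3:T. ✓
3: no successors, so Diamond (p or Box q or not p) fails. ✗
— 1 world.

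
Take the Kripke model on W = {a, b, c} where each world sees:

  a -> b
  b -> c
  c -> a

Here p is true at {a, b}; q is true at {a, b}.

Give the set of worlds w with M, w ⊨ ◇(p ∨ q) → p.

{a, b}

a: ◇(p ∨ q) is T, p is T. ✓
b: ◇(p ∨ q) is F, p is T. ✓
c: ◇(p ∨ q) is T, p is F. ✗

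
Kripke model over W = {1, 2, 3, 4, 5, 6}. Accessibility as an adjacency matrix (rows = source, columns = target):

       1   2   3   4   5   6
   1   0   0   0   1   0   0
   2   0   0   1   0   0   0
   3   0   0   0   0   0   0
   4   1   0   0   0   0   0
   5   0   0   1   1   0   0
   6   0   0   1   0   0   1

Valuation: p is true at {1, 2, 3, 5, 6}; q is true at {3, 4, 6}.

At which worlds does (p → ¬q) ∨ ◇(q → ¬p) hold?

{1, 2, 4, 5}

1: p → ¬q is T, ◇(q → ¬p) is T. ✓
2: p → ¬q is T, ◇(q → ¬p) is F. ✓
3: p → ¬q is F, ◇(q → ¬p) is F. ✗
4: p → ¬q is T, ◇(q → ¬p) is T. ✓
5: p → ¬q is T, ◇(q → ¬p) is T. ✓
6: p → ¬q is F, ◇(q → ¬p) is F. ✗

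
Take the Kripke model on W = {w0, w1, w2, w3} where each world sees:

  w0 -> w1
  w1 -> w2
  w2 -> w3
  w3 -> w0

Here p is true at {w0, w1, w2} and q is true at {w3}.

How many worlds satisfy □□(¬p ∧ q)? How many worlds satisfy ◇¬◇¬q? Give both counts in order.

For □□(¬p ∧ q):
w0: successors {w1}; □(¬p ∧ q) there: w1:F. ✗
w1: successors {w2}; □(¬p ∧ q) there: w2:T. ✓
w2: successors {w3}; □(¬p ∧ q) there: w3:F. ✗
w3: successors {w0}; □(¬p ∧ q) there: w0:F. ✗
— 1 world.
For ◇¬◇¬q:
w0: successors {w1}; ¬◇¬q there: w1:F. ✗
w1: successors {w2}; ¬◇¬q there: w2:T. ✓
w2: successors {w3}; ¬◇¬q there: w3:F. ✗
w3: successors {w0}; ¬◇¬q there: w0:F. ✗
— 1 world.

1 and 1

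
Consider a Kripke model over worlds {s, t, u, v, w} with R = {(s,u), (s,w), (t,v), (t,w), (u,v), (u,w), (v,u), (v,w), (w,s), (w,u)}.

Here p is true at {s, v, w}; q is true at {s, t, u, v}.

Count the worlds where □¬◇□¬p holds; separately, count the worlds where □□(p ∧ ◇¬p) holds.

5 and 0

For □¬◇□¬p:
s: successors {u, w}; ¬◇□¬p there: u:T, w:T. ✓
t: successors {v, w}; ¬◇□¬p there: v:T, w:T. ✓
u: successors {v, w}; ¬◇□¬p there: v:T, w:T. ✓
v: successors {u, w}; ¬◇□¬p there: u:T, w:T. ✓
w: successors {s, u}; ¬◇□¬p there: s:T, u:T. ✓
— 5 worlds.
For □□(p ∧ ◇¬p):
s: successors {u, w}; □(p ∧ ◇¬p) there: u:T, w:F. ✗
t: successors {v, w}; □(p ∧ ◇¬p) there: v:F, w:F. ✗
u: successors {v, w}; □(p ∧ ◇¬p) there: v:F, w:F. ✗
v: successors {u, w}; □(p ∧ ◇¬p) there: u:T, w:F. ✗
w: successors {s, u}; □(p ∧ ◇¬p) there: s:F, u:T. ✗
— 0 worlds.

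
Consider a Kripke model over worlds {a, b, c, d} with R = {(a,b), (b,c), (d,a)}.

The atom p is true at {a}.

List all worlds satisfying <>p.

a: successors {b}; p there: b:F. ✗
b: successors {c}; p there: c:F. ✗
c: no successors, so <>p fails. ✗
d: successors {a}; p there: a:T. ✓

{d}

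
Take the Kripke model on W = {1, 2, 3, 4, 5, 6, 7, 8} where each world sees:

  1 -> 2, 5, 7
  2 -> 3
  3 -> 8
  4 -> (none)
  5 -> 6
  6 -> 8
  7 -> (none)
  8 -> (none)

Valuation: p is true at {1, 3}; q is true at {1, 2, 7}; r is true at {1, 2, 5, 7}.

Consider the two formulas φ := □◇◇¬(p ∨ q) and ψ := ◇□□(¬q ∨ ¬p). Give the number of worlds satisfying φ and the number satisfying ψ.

3 and 5

For □◇◇¬(p ∨ q):
1: successors {2, 5, 7}; ◇◇¬(p ∨ q) there: 2:T, 5:T, 7:F. ✗
2: successors {3}; ◇◇¬(p ∨ q) there: 3:F. ✗
3: successors {8}; ◇◇¬(p ∨ q) there: 8:F. ✗
4: no successors, so □◇◇¬(p ∨ q) holds vacuously. ✓
5: successors {6}; ◇◇¬(p ∨ q) there: 6:F. ✗
6: successors {8}; ◇◇¬(p ∨ q) there: 8:F. ✗
7: no successors, so □◇◇¬(p ∨ q) holds vacuously. ✓
8: no successors, so □◇◇¬(p ∨ q) holds vacuously. ✓
— 3 worlds.
For ◇□□(¬q ∨ ¬p):
1: successors {2, 5, 7}; □□(¬q ∨ ¬p) there: 2:T, 5:T, 7:T. ✓
2: successors {3}; □□(¬q ∨ ¬p) there: 3:T. ✓
3: successors {8}; □□(¬q ∨ ¬p) there: 8:T. ✓
4: no successors, so ◇□□(¬q ∨ ¬p) fails. ✗
5: successors {6}; □□(¬q ∨ ¬p) there: 6:T. ✓
6: successors {8}; □□(¬q ∨ ¬p) there: 8:T. ✓
7: no successors, so ◇□□(¬q ∨ ¬p) fails. ✗
8: no successors, so ◇□□(¬q ∨ ¬p) fails. ✗
— 5 worlds.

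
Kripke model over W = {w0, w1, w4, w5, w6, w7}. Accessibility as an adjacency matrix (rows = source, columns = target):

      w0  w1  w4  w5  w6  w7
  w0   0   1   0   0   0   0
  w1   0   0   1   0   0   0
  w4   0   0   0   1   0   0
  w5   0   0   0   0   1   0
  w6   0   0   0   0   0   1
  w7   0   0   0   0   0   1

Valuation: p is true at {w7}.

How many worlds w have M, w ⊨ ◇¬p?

4

w0: successors {w1}; ¬p there: w1:T. ✓
w1: successors {w4}; ¬p there: w4:T. ✓
w4: successors {w5}; ¬p there: w5:T. ✓
w5: successors {w6}; ¬p there: w6:T. ✓
w6: successors {w7}; ¬p there: w7:F. ✗
w7: successors {w7}; ¬p there: w7:F. ✗
Satisfying worlds: {w0, w1, w4, w5}.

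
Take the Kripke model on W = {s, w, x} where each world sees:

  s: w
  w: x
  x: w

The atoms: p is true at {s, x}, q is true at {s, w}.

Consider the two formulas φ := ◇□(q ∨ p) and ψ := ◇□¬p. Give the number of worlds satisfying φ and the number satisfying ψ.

For ◇□(q ∨ p):
s: successors {w}; □(q ∨ p) there: w:T. ✓
w: successors {x}; □(q ∨ p) there: x:T. ✓
x: successors {w}; □(q ∨ p) there: w:T. ✓
— 3 worlds.
For ◇□¬p:
s: successors {w}; □¬p there: w:F. ✗
w: successors {x}; □¬p there: x:T. ✓
x: successors {w}; □¬p there: w:F. ✗
— 1 world.

3 and 1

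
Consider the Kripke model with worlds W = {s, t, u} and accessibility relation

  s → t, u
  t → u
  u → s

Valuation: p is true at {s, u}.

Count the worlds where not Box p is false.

2

s: Box p is F. ✓
t: Box p is T. ✗
u: Box p is T. ✗
Satisfying worlds: {s}.
So not Box p fails at the other 2 worlds.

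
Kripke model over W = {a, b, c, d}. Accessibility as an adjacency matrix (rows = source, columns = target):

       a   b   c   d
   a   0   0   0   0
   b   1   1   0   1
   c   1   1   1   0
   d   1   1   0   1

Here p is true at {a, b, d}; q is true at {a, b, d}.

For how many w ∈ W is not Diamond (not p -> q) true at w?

a: Diamond (not p -> q) is F. ✓
b: Diamond (not p -> q) is T. ✗
c: Diamond (not p -> q) is T. ✗
d: Diamond (not p -> q) is T. ✗
Satisfying worlds: {a}.

1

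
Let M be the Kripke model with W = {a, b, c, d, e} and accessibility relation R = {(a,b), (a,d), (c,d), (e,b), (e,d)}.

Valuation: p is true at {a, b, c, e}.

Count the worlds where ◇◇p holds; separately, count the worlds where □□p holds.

For ◇◇p:
a: successors {b, d}; ◇p there: b:F, d:F. ✗
b: no successors, so ◇◇p fails. ✗
c: successors {d}; ◇p there: d:F. ✗
d: no successors, so ◇◇p fails. ✗
e: successors {b, d}; ◇p there: b:F, d:F. ✗
— 0 worlds.
For □□p:
a: successors {b, d}; □p there: b:T, d:T. ✓
b: no successors, so □□p holds vacuously. ✓
c: successors {d}; □p there: d:T. ✓
d: no successors, so □□p holds vacuously. ✓
e: successors {b, d}; □p there: b:T, d:T. ✓
— 5 worlds.

0 and 5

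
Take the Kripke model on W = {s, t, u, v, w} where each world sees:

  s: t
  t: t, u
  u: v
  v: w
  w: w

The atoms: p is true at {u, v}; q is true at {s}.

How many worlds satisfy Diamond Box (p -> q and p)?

3

s: successors {t}; Box (p -> q and p) there: t:F. ✗
t: successors {t, u}; Box (p -> q and p) there: t:F, u:F. ✗
u: successors {v}; Box (p -> q and p) there: v:T. ✓
v: successors {w}; Box (p -> q and p) there: w:T. ✓
w: successors {w}; Box (p -> q and p) there: w:T. ✓
Satisfying worlds: {u, v, w}.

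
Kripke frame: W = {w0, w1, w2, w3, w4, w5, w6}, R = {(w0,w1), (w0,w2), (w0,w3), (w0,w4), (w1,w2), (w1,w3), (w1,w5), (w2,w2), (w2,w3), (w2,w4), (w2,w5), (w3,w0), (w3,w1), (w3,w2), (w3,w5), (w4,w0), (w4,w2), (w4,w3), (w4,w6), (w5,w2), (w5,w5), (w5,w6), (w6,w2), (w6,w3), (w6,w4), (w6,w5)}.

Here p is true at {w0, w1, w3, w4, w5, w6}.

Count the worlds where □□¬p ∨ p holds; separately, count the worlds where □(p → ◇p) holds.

6 and 7

For □□¬p ∨ p:
w0: □□¬p is F, p is T. ✓
w1: □□¬p is F, p is T. ✓
w2: □□¬p is F, p is F. ✗
w3: □□¬p is F, p is T. ✓
w4: □□¬p is F, p is T. ✓
w5: □□¬p is F, p is T. ✓
w6: □□¬p is F, p is T. ✓
— 6 worlds.
For □(p → ◇p):
w0: successors {w1, w2, w3, w4}; p → ◇p there: w1:T, w2:T, w3:T, w4:T. ✓
w1: successors {w2, w3, w5}; p → ◇p there: w2:T, w3:T, w5:T. ✓
w2: successors {w2, w3, w4, w5}; p → ◇p there: w2:T, w3:T, w4:T, w5:T. ✓
w3: successors {w0, w1, w2, w5}; p → ◇p there: w0:T, w1:T, w2:T, w5:T. ✓
w4: successors {w0, w2, w3, w6}; p → ◇p there: w0:T, w2:T, w3:T, w6:T. ✓
w5: successors {w2, w5, w6}; p → ◇p there: w2:T, w5:T, w6:T. ✓
w6: successors {w2, w3, w4, w5}; p → ◇p there: w2:T, w3:T, w4:T, w5:T. ✓
— 7 worlds.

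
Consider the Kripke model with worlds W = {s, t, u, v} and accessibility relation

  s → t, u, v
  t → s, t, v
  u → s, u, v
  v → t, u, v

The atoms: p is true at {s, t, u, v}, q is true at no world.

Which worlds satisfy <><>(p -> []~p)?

∅

s: successors {t, u, v}; <>(p -> []~p) there: t:F, u:F, v:F. ✗
t: successors {s, t, v}; <>(p -> []~p) there: s:F, t:F, v:F. ✗
u: successors {s, u, v}; <>(p -> []~p) there: s:F, u:F, v:F. ✗
v: successors {t, u, v}; <>(p -> []~p) there: t:F, u:F, v:F. ✗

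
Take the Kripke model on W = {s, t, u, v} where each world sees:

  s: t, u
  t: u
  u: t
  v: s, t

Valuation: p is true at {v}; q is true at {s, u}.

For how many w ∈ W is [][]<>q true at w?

s: successors {t, u}; []<>q there: t:F, u:T. ✗
t: successors {u}; []<>q there: u:T. ✓
u: successors {t}; []<>q there: t:F. ✗
v: successors {s, t}; []<>q there: s:F, t:F. ✗
Satisfying worlds: {t}.

1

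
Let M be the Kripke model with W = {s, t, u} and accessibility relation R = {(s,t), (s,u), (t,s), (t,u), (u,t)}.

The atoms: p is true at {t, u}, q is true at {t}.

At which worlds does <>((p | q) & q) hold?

{s, u}

s: successors {t, u}; (p | q) & q there: t:T, u:F. ✓
t: successors {s, u}; (p | q) & q there: s:F, u:F. ✗
u: successors {t}; (p | q) & q there: t:T. ✓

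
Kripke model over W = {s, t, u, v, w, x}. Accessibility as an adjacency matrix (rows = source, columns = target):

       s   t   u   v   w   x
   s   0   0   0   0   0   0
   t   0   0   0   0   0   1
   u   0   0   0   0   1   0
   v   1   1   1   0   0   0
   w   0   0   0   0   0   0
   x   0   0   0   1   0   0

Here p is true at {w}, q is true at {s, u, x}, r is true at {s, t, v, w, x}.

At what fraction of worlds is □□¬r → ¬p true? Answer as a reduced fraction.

s: □□¬r is T, ¬p is T. ✓
t: □□¬r is F, ¬p is T. ✓
u: □□¬r is T, ¬p is T. ✓
v: □□¬r is F, ¬p is T. ✓
w: □□¬r is T, ¬p is F. ✗
x: □□¬r is F, ¬p is T. ✓
That's 5 of 6 worlds, so 5/6.

5/6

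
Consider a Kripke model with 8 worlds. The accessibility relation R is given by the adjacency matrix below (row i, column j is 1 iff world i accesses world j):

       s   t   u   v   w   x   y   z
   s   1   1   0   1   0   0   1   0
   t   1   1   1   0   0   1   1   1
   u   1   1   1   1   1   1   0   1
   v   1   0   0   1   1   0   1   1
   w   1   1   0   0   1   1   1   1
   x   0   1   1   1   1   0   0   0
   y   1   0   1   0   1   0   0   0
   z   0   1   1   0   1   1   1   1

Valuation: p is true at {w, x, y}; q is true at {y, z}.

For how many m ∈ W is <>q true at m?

s: successors {s, t, v, y}; q there: s:F, t:F, v:F, y:T. ✓
t: successors {s, t, u, x, y, z}; q there: s:F, t:F, u:F, x:F, y:T, z:T. ✓
u: successors {s, t, u, v, w, x, z}; q there: s:F, t:F, u:F, v:F, w:F, x:F, z:T. ✓
v: successors {s, v, w, y, z}; q there: s:F, v:F, w:F, y:T, z:T. ✓
w: successors {s, t, w, x, y, z}; q there: s:F, t:F, w:F, x:F, y:T, z:T. ✓
x: successors {t, u, v, w}; q there: t:F, u:F, v:F, w:F. ✗
y: successors {s, u, w}; q there: s:F, u:F, w:F. ✗
z: successors {t, u, w, x, y, z}; q there: t:F, u:F, w:F, x:F, y:T, z:T. ✓
Satisfying worlds: {s, t, u, v, w, z}.

6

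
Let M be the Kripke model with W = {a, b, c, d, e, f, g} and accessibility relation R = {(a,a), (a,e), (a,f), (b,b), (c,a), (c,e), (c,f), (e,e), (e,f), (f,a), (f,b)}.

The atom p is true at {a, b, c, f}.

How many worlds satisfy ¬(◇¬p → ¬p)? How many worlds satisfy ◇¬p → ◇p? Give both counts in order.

2 and 7

For ¬(◇¬p → ¬p):
a: ◇¬p → ¬p is F. ✓
b: ◇¬p → ¬p is T. ✗
c: ◇¬p → ¬p is F. ✓
d: ◇¬p → ¬p is T. ✗
e: ◇¬p → ¬p is T. ✗
f: ◇¬p → ¬p is T. ✗
g: ◇¬p → ¬p is T. ✗
— 2 worlds.
For ◇¬p → ◇p:
a: ◇¬p is T, ◇p is T. ✓
b: ◇¬p is F, ◇p is T. ✓
c: ◇¬p is T, ◇p is T. ✓
d: ◇¬p is F, ◇p is F. ✓
e: ◇¬p is T, ◇p is T. ✓
f: ◇¬p is F, ◇p is T. ✓
g: ◇¬p is F, ◇p is F. ✓
— 7 worlds.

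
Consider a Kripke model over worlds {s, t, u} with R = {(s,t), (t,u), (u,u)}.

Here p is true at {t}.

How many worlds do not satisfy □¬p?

1

s: successors {t}; ¬p there: t:F. ✗
t: successors {u}; ¬p there: u:T. ✓
u: successors {u}; ¬p there: u:T. ✓
Satisfying worlds: {t, u}.
So □¬p fails at the other 1 world.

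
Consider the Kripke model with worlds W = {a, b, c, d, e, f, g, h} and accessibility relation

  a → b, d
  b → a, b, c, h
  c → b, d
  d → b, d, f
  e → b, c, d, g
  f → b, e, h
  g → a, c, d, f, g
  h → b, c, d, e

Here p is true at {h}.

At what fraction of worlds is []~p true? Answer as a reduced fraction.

3/4

a: successors {b, d}; ~p there: b:T, d:T. ✓
b: successors {a, b, c, h}; ~p there: a:T, b:T, c:T, h:F. ✗
c: successors {b, d}; ~p there: b:T, d:T. ✓
d: successors {b, d, f}; ~p there: b:T, d:T, f:T. ✓
e: successors {b, c, d, g}; ~p there: b:T, c:T, d:T, g:T. ✓
f: successors {b, e, h}; ~p there: b:T, e:T, h:F. ✗
g: successors {a, c, d, f, g}; ~p there: a:T, c:T, d:T, f:T, g:T. ✓
h: successors {b, c, d, e}; ~p there: b:T, c:T, d:T, e:T. ✓
That's 6 of 8 worlds, so 6/8 = 3/4.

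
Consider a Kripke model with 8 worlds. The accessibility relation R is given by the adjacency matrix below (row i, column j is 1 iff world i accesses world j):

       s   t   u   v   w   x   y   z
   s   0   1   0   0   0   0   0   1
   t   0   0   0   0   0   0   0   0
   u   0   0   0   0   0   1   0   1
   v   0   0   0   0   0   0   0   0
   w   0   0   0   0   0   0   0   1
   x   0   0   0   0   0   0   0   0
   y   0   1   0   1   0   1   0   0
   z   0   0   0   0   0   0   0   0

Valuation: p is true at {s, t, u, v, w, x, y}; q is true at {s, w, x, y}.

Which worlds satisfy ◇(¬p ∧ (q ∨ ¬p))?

{s, u, w}

s: successors {t, z}; ¬p ∧ (q ∨ ¬p) there: t:F, z:T. ✓
t: no successors, so ◇(¬p ∧ (q ∨ ¬p)) fails. ✗
u: successors {x, z}; ¬p ∧ (q ∨ ¬p) there: x:F, z:T. ✓
v: no successors, so ◇(¬p ∧ (q ∨ ¬p)) fails. ✗
w: successors {z}; ¬p ∧ (q ∨ ¬p) there: z:T. ✓
x: no successors, so ◇(¬p ∧ (q ∨ ¬p)) fails. ✗
y: successors {t, v, x}; ¬p ∧ (q ∨ ¬p) there: t:F, v:F, x:F. ✗
z: no successors, so ◇(¬p ∧ (q ∨ ¬p)) fails. ✗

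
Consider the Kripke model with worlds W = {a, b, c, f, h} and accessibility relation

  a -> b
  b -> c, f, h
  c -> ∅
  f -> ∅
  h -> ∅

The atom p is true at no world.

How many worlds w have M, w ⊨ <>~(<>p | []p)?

a: successors {b}; ~(<>p | []p) there: b:T. ✓
b: successors {c, f, h}; ~(<>p | []p) there: c:F, f:F, h:F. ✗
c: no successors, so <>~(<>p | []p) fails. ✗
f: no successors, so <>~(<>p | []p) fails. ✗
h: no successors, so <>~(<>p | []p) fails. ✗
Satisfying worlds: {a}.

1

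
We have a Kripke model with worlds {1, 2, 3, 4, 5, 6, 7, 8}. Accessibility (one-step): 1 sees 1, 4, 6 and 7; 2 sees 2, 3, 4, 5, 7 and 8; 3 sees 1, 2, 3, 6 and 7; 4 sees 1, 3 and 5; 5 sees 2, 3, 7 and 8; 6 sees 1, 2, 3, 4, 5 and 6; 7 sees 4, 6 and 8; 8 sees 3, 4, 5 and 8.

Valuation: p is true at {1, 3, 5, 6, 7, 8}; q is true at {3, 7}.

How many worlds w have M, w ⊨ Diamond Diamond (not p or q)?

1: successors {1, 4, 6, 7}; Diamond (not p or q) there: 1:T, 4:T, 6:T, 7:T. ✓
2: successors {2, 3, 4, 5, 7, 8}; Diamond (not p or q) there: 2:T, 3:T, 4:T, 5:T, 7:T, 8:T. ✓
3: successors {1, 2, 3, 6, 7}; Diamond (not p or q) there: 1:T, 2:T, 3:T, 6:T, 7:T. ✓
4: successors {1, 3, 5}; Diamond (not p or q) there: 1:T, 3:T, 5:T. ✓
5: successors {2, 3, 7, 8}; Diamond (not p or q) there: 2:T, 3:T, 7:T, 8:T. ✓
6: successors {1, 2, 3, 4, 5, 6}; Diamond (not p or q) there: 1:T, 2:T, 3:T, 4:T, 5:T, 6:T. ✓
7: successors {4, 6, 8}; Diamond (not p or q) there: 4:T, 6:T, 8:T. ✓
8: successors {3, 4, 5, 8}; Diamond (not p or q) there: 3:T, 4:T, 5:T, 8:T. ✓
Satisfying worlds: {1, 2, 3, 4, 5, 6, 7, 8}.

8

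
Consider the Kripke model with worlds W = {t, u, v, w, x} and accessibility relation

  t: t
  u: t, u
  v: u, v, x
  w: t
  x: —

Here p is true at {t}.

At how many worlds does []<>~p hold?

t: successors {t}; <>~p there: t:F. ✗
u: successors {t, u}; <>~p there: t:F, u:T. ✗
v: successors {u, v, x}; <>~p there: u:T, v:T, x:F. ✗
w: successors {t}; <>~p there: t:F. ✗
x: no successors, so []<>~p holds vacuously. ✓
Satisfying worlds: {x}.

1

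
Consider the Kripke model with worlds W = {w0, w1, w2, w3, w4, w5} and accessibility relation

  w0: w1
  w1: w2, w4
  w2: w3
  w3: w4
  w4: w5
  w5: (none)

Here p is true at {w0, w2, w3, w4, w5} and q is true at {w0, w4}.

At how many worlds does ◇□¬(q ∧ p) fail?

w0: successors {w1}; □¬(q ∧ p) there: w1:F. ✗
w1: successors {w2, w4}; □¬(q ∧ p) there: w2:T, w4:T. ✓
w2: successors {w3}; □¬(q ∧ p) there: w3:F. ✗
w3: successors {w4}; □¬(q ∧ p) there: w4:T. ✓
w4: successors {w5}; □¬(q ∧ p) there: w5:T. ✓
w5: no successors, so ◇□¬(q ∧ p) fails. ✗
Satisfying worlds: {w1, w3, w4}.
So ◇□¬(q ∧ p) fails at the other 3 worlds.

3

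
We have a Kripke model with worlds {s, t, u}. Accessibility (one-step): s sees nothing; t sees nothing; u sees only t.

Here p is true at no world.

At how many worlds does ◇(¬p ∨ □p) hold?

1

s: no successors, so ◇(¬p ∨ □p) fails. ✗
t: no successors, so ◇(¬p ∨ □p) fails. ✗
u: successors {t}; ¬p ∨ □p there: t:T. ✓
Satisfying worlds: {u}.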